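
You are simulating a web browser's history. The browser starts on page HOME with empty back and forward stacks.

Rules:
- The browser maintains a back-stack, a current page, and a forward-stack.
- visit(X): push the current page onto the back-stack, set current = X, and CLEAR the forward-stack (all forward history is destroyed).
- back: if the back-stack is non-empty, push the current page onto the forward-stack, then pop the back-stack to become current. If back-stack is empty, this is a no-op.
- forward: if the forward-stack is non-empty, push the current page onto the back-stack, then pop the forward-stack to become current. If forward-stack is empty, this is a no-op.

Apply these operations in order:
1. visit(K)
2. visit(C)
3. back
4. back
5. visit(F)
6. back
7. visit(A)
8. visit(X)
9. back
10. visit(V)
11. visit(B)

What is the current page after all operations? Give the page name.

Answer: B

Derivation:
After 1 (visit(K)): cur=K back=1 fwd=0
After 2 (visit(C)): cur=C back=2 fwd=0
After 3 (back): cur=K back=1 fwd=1
After 4 (back): cur=HOME back=0 fwd=2
After 5 (visit(F)): cur=F back=1 fwd=0
After 6 (back): cur=HOME back=0 fwd=1
After 7 (visit(A)): cur=A back=1 fwd=0
After 8 (visit(X)): cur=X back=2 fwd=0
After 9 (back): cur=A back=1 fwd=1
After 10 (visit(V)): cur=V back=2 fwd=0
After 11 (visit(B)): cur=B back=3 fwd=0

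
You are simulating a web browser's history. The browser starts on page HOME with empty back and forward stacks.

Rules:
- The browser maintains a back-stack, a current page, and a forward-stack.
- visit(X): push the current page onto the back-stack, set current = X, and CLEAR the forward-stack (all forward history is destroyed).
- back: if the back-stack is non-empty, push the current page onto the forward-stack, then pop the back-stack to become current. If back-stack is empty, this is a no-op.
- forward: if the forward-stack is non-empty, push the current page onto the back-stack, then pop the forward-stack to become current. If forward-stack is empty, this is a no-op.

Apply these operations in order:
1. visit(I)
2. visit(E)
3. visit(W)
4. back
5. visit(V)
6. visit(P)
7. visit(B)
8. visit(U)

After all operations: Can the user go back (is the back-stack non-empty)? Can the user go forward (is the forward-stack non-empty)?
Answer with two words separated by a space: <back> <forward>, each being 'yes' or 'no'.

After 1 (visit(I)): cur=I back=1 fwd=0
After 2 (visit(E)): cur=E back=2 fwd=0
After 3 (visit(W)): cur=W back=3 fwd=0
After 4 (back): cur=E back=2 fwd=1
After 5 (visit(V)): cur=V back=3 fwd=0
After 6 (visit(P)): cur=P back=4 fwd=0
After 7 (visit(B)): cur=B back=5 fwd=0
After 8 (visit(U)): cur=U back=6 fwd=0

Answer: yes no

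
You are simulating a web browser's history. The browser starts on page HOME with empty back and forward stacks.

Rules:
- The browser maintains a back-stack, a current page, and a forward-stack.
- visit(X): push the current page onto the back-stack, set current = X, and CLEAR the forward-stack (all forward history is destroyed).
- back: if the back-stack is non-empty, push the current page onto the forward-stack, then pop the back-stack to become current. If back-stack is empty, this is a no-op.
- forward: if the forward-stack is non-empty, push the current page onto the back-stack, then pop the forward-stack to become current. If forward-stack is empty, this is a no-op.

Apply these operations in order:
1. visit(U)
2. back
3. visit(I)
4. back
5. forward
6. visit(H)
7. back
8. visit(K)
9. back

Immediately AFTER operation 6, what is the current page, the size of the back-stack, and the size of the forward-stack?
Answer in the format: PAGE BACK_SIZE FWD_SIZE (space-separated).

After 1 (visit(U)): cur=U back=1 fwd=0
After 2 (back): cur=HOME back=0 fwd=1
After 3 (visit(I)): cur=I back=1 fwd=0
After 4 (back): cur=HOME back=0 fwd=1
After 5 (forward): cur=I back=1 fwd=0
After 6 (visit(H)): cur=H back=2 fwd=0

H 2 0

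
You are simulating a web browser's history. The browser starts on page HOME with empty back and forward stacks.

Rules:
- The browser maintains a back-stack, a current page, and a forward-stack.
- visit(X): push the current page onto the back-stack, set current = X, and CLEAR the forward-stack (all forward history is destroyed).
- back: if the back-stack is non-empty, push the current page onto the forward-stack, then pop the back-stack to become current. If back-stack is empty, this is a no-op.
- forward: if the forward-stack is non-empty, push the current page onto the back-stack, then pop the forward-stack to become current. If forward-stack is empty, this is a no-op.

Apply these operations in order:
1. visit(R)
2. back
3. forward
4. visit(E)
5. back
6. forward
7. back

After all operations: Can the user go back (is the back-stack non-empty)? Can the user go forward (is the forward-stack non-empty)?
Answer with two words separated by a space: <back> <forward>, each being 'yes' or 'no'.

Answer: yes yes

Derivation:
After 1 (visit(R)): cur=R back=1 fwd=0
After 2 (back): cur=HOME back=0 fwd=1
After 3 (forward): cur=R back=1 fwd=0
After 4 (visit(E)): cur=E back=2 fwd=0
After 5 (back): cur=R back=1 fwd=1
After 6 (forward): cur=E back=2 fwd=0
After 7 (back): cur=R back=1 fwd=1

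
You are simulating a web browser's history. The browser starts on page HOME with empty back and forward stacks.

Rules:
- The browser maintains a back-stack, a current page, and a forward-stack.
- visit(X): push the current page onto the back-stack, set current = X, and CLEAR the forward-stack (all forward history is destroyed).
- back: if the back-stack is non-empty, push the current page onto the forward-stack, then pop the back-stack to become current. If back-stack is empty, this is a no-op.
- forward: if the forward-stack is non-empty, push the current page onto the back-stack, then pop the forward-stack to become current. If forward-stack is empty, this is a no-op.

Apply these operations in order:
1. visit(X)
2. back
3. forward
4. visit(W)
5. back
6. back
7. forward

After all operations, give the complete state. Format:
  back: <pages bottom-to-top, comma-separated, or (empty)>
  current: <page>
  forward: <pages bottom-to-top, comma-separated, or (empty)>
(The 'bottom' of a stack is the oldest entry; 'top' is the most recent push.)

Answer: back: HOME
current: X
forward: W

Derivation:
After 1 (visit(X)): cur=X back=1 fwd=0
After 2 (back): cur=HOME back=0 fwd=1
After 3 (forward): cur=X back=1 fwd=0
After 4 (visit(W)): cur=W back=2 fwd=0
After 5 (back): cur=X back=1 fwd=1
After 6 (back): cur=HOME back=0 fwd=2
After 7 (forward): cur=X back=1 fwd=1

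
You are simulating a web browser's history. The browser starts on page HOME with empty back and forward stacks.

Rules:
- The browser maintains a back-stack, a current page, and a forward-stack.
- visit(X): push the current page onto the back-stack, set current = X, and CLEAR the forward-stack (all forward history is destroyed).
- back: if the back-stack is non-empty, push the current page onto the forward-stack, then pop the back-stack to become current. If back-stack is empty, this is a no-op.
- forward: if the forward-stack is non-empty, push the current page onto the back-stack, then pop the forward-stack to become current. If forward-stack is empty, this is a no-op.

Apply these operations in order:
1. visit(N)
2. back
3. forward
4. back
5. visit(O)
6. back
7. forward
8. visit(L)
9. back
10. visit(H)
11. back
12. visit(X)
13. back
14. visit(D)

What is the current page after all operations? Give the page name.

After 1 (visit(N)): cur=N back=1 fwd=0
After 2 (back): cur=HOME back=0 fwd=1
After 3 (forward): cur=N back=1 fwd=0
After 4 (back): cur=HOME back=0 fwd=1
After 5 (visit(O)): cur=O back=1 fwd=0
After 6 (back): cur=HOME back=0 fwd=1
After 7 (forward): cur=O back=1 fwd=0
After 8 (visit(L)): cur=L back=2 fwd=0
After 9 (back): cur=O back=1 fwd=1
After 10 (visit(H)): cur=H back=2 fwd=0
After 11 (back): cur=O back=1 fwd=1
After 12 (visit(X)): cur=X back=2 fwd=0
After 13 (back): cur=O back=1 fwd=1
After 14 (visit(D)): cur=D back=2 fwd=0

Answer: D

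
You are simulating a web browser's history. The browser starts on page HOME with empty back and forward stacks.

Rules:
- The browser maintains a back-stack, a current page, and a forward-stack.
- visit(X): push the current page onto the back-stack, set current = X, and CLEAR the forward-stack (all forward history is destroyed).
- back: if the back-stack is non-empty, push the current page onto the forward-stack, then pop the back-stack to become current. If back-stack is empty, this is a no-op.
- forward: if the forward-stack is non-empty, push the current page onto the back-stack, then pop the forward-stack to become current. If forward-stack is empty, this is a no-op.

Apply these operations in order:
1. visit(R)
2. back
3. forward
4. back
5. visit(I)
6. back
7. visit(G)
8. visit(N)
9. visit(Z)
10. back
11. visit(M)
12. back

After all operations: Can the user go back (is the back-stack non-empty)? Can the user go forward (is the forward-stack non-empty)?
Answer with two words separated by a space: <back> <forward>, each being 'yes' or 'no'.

After 1 (visit(R)): cur=R back=1 fwd=0
After 2 (back): cur=HOME back=0 fwd=1
After 3 (forward): cur=R back=1 fwd=0
After 4 (back): cur=HOME back=0 fwd=1
After 5 (visit(I)): cur=I back=1 fwd=0
After 6 (back): cur=HOME back=0 fwd=1
After 7 (visit(G)): cur=G back=1 fwd=0
After 8 (visit(N)): cur=N back=2 fwd=0
After 9 (visit(Z)): cur=Z back=3 fwd=0
After 10 (back): cur=N back=2 fwd=1
After 11 (visit(M)): cur=M back=3 fwd=0
After 12 (back): cur=N back=2 fwd=1

Answer: yes yes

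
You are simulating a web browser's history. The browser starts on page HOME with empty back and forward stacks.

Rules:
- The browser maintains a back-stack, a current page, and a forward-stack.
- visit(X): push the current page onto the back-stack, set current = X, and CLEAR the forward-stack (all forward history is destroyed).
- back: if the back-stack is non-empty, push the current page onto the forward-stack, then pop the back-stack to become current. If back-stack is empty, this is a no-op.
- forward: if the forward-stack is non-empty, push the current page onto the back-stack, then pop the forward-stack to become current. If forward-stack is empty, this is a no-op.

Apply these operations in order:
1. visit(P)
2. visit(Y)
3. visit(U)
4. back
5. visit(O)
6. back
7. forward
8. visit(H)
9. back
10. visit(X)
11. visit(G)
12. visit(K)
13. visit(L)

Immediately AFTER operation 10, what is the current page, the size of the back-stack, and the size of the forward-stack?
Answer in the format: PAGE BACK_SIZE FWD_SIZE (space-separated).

After 1 (visit(P)): cur=P back=1 fwd=0
After 2 (visit(Y)): cur=Y back=2 fwd=0
After 3 (visit(U)): cur=U back=3 fwd=0
After 4 (back): cur=Y back=2 fwd=1
After 5 (visit(O)): cur=O back=3 fwd=0
After 6 (back): cur=Y back=2 fwd=1
After 7 (forward): cur=O back=3 fwd=0
After 8 (visit(H)): cur=H back=4 fwd=0
After 9 (back): cur=O back=3 fwd=1
After 10 (visit(X)): cur=X back=4 fwd=0

X 4 0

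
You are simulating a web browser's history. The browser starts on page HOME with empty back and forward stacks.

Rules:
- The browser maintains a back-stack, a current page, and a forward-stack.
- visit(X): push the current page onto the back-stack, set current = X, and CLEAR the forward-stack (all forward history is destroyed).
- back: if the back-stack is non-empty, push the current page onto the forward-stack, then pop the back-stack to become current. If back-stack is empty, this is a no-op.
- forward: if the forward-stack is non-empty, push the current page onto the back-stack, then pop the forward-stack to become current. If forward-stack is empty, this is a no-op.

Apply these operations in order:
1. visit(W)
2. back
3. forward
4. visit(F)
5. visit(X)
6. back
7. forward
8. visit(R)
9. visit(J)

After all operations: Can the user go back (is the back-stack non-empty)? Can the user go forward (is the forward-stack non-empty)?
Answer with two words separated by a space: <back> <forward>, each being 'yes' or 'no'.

After 1 (visit(W)): cur=W back=1 fwd=0
After 2 (back): cur=HOME back=0 fwd=1
After 3 (forward): cur=W back=1 fwd=0
After 4 (visit(F)): cur=F back=2 fwd=0
After 5 (visit(X)): cur=X back=3 fwd=0
After 6 (back): cur=F back=2 fwd=1
After 7 (forward): cur=X back=3 fwd=0
After 8 (visit(R)): cur=R back=4 fwd=0
After 9 (visit(J)): cur=J back=5 fwd=0

Answer: yes no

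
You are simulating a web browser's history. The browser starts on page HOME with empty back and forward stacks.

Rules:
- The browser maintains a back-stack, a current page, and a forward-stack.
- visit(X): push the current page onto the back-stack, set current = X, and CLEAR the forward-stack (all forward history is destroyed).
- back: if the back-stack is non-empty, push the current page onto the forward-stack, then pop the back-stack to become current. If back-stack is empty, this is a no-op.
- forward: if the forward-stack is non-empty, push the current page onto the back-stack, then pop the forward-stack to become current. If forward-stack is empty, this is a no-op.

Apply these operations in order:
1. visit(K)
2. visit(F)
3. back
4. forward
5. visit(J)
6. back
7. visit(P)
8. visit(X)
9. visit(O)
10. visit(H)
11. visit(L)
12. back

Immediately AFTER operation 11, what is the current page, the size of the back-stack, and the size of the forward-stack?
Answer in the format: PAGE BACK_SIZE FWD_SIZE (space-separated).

After 1 (visit(K)): cur=K back=1 fwd=0
After 2 (visit(F)): cur=F back=2 fwd=0
After 3 (back): cur=K back=1 fwd=1
After 4 (forward): cur=F back=2 fwd=0
After 5 (visit(J)): cur=J back=3 fwd=0
After 6 (back): cur=F back=2 fwd=1
After 7 (visit(P)): cur=P back=3 fwd=0
After 8 (visit(X)): cur=X back=4 fwd=0
After 9 (visit(O)): cur=O back=5 fwd=0
After 10 (visit(H)): cur=H back=6 fwd=0
After 11 (visit(L)): cur=L back=7 fwd=0

L 7 0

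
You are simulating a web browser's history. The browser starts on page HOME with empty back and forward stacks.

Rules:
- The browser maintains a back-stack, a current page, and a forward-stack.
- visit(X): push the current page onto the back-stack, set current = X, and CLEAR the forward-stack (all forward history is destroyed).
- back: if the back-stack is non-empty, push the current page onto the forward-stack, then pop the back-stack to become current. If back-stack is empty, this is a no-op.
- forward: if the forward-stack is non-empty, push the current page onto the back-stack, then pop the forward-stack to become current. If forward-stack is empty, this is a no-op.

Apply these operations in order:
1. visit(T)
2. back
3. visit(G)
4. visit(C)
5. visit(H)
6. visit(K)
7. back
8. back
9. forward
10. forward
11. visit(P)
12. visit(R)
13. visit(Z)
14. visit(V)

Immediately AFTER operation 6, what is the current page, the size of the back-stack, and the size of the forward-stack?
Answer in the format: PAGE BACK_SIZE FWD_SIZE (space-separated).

After 1 (visit(T)): cur=T back=1 fwd=0
After 2 (back): cur=HOME back=0 fwd=1
After 3 (visit(G)): cur=G back=1 fwd=0
After 4 (visit(C)): cur=C back=2 fwd=0
After 5 (visit(H)): cur=H back=3 fwd=0
After 6 (visit(K)): cur=K back=4 fwd=0

K 4 0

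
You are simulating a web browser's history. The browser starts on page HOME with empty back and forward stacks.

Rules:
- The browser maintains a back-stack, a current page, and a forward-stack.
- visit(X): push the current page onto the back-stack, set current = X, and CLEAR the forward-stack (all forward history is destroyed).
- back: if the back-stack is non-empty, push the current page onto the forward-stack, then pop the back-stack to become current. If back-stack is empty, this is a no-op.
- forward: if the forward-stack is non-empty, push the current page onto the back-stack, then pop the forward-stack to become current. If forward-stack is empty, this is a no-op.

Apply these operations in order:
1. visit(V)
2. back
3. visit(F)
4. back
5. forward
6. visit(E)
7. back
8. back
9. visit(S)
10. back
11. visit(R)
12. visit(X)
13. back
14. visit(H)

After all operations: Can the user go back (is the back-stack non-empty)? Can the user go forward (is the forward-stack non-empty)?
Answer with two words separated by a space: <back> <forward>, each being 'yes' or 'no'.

Answer: yes no

Derivation:
After 1 (visit(V)): cur=V back=1 fwd=0
After 2 (back): cur=HOME back=0 fwd=1
After 3 (visit(F)): cur=F back=1 fwd=0
After 4 (back): cur=HOME back=0 fwd=1
After 5 (forward): cur=F back=1 fwd=0
After 6 (visit(E)): cur=E back=2 fwd=0
After 7 (back): cur=F back=1 fwd=1
After 8 (back): cur=HOME back=0 fwd=2
After 9 (visit(S)): cur=S back=1 fwd=0
After 10 (back): cur=HOME back=0 fwd=1
After 11 (visit(R)): cur=R back=1 fwd=0
After 12 (visit(X)): cur=X back=2 fwd=0
After 13 (back): cur=R back=1 fwd=1
After 14 (visit(H)): cur=H back=2 fwd=0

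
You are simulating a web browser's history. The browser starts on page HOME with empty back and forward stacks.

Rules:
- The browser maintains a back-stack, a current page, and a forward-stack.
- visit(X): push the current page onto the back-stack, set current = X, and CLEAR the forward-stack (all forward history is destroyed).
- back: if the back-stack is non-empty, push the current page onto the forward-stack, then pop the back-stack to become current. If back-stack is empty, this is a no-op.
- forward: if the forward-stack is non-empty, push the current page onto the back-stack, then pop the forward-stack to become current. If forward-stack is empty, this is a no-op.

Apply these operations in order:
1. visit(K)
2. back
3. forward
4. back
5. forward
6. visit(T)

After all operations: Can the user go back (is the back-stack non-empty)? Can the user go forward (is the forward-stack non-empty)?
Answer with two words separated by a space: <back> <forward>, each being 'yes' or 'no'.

After 1 (visit(K)): cur=K back=1 fwd=0
After 2 (back): cur=HOME back=0 fwd=1
After 3 (forward): cur=K back=1 fwd=0
After 4 (back): cur=HOME back=0 fwd=1
After 5 (forward): cur=K back=1 fwd=0
After 6 (visit(T)): cur=T back=2 fwd=0

Answer: yes no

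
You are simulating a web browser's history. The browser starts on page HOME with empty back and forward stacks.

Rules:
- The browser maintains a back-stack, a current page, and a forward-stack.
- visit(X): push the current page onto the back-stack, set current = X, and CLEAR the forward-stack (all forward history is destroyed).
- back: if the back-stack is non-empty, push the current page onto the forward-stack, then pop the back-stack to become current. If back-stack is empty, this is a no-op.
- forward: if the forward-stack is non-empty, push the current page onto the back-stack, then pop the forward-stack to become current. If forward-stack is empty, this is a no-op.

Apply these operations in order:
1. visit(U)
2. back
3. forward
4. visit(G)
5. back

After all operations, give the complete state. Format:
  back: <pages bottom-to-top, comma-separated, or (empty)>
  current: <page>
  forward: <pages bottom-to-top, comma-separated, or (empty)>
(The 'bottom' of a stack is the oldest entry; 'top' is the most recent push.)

Answer: back: HOME
current: U
forward: G

Derivation:
After 1 (visit(U)): cur=U back=1 fwd=0
After 2 (back): cur=HOME back=0 fwd=1
After 3 (forward): cur=U back=1 fwd=0
After 4 (visit(G)): cur=G back=2 fwd=0
After 5 (back): cur=U back=1 fwd=1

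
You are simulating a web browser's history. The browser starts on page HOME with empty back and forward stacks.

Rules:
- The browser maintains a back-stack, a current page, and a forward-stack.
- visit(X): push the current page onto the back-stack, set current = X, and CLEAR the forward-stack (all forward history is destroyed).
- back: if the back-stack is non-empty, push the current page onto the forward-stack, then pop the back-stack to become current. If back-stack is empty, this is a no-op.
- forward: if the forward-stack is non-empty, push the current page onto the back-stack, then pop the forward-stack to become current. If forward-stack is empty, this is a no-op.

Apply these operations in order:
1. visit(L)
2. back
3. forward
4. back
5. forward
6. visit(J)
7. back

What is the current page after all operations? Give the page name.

Answer: L

Derivation:
After 1 (visit(L)): cur=L back=1 fwd=0
After 2 (back): cur=HOME back=0 fwd=1
After 3 (forward): cur=L back=1 fwd=0
After 4 (back): cur=HOME back=0 fwd=1
After 5 (forward): cur=L back=1 fwd=0
After 6 (visit(J)): cur=J back=2 fwd=0
After 7 (back): cur=L back=1 fwd=1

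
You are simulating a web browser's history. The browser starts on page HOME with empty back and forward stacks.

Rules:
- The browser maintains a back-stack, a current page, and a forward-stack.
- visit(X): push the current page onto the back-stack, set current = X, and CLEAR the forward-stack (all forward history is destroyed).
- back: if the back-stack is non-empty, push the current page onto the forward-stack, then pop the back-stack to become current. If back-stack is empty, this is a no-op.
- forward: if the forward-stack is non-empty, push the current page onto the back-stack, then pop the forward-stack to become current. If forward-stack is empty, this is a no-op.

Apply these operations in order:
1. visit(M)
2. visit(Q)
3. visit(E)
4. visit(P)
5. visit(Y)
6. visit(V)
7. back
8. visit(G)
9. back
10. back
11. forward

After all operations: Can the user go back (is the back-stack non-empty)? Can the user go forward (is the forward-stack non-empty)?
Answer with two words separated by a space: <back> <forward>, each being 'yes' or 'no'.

Answer: yes yes

Derivation:
After 1 (visit(M)): cur=M back=1 fwd=0
After 2 (visit(Q)): cur=Q back=2 fwd=0
After 3 (visit(E)): cur=E back=3 fwd=0
After 4 (visit(P)): cur=P back=4 fwd=0
After 5 (visit(Y)): cur=Y back=5 fwd=0
After 6 (visit(V)): cur=V back=6 fwd=0
After 7 (back): cur=Y back=5 fwd=1
After 8 (visit(G)): cur=G back=6 fwd=0
After 9 (back): cur=Y back=5 fwd=1
After 10 (back): cur=P back=4 fwd=2
After 11 (forward): cur=Y back=5 fwd=1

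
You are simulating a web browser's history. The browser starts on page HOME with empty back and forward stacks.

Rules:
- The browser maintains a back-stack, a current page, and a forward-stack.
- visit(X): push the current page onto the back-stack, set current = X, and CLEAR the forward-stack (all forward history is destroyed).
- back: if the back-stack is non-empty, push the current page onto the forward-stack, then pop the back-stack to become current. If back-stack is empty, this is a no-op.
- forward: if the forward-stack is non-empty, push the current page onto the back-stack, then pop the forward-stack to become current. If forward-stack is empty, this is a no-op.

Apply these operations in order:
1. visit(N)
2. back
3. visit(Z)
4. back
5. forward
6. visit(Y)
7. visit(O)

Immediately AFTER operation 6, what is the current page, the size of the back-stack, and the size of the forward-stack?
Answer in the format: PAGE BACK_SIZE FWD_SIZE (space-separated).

After 1 (visit(N)): cur=N back=1 fwd=0
After 2 (back): cur=HOME back=0 fwd=1
After 3 (visit(Z)): cur=Z back=1 fwd=0
After 4 (back): cur=HOME back=0 fwd=1
After 5 (forward): cur=Z back=1 fwd=0
After 6 (visit(Y)): cur=Y back=2 fwd=0

Y 2 0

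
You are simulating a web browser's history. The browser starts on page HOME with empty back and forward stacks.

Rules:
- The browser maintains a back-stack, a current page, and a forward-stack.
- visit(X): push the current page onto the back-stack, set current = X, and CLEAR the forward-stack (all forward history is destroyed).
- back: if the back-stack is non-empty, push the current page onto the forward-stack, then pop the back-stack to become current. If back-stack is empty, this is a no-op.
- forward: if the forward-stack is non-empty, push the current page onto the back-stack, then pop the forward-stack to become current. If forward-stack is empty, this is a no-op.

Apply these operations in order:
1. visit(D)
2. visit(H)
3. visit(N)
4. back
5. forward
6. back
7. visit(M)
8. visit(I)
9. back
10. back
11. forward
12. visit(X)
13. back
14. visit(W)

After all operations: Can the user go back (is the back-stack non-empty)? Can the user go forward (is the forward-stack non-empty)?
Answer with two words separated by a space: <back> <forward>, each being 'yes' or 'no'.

Answer: yes no

Derivation:
After 1 (visit(D)): cur=D back=1 fwd=0
After 2 (visit(H)): cur=H back=2 fwd=0
After 3 (visit(N)): cur=N back=3 fwd=0
After 4 (back): cur=H back=2 fwd=1
After 5 (forward): cur=N back=3 fwd=0
After 6 (back): cur=H back=2 fwd=1
After 7 (visit(M)): cur=M back=3 fwd=0
After 8 (visit(I)): cur=I back=4 fwd=0
After 9 (back): cur=M back=3 fwd=1
After 10 (back): cur=H back=2 fwd=2
After 11 (forward): cur=M back=3 fwd=1
After 12 (visit(X)): cur=X back=4 fwd=0
After 13 (back): cur=M back=3 fwd=1
After 14 (visit(W)): cur=W back=4 fwd=0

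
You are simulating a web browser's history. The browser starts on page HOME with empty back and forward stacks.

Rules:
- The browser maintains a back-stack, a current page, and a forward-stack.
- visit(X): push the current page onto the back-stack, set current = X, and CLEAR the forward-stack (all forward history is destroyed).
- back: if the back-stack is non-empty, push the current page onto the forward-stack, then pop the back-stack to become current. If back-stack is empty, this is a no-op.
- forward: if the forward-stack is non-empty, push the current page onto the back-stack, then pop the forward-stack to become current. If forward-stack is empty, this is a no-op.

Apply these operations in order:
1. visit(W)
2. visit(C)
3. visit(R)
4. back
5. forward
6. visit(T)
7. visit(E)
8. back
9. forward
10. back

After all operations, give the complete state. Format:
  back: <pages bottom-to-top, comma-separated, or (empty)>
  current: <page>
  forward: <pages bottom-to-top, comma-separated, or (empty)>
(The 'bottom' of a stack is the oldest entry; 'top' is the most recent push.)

Answer: back: HOME,W,C,R
current: T
forward: E

Derivation:
After 1 (visit(W)): cur=W back=1 fwd=0
After 2 (visit(C)): cur=C back=2 fwd=0
After 3 (visit(R)): cur=R back=3 fwd=0
After 4 (back): cur=C back=2 fwd=1
After 5 (forward): cur=R back=3 fwd=0
After 6 (visit(T)): cur=T back=4 fwd=0
After 7 (visit(E)): cur=E back=5 fwd=0
After 8 (back): cur=T back=4 fwd=1
After 9 (forward): cur=E back=5 fwd=0
After 10 (back): cur=T back=4 fwd=1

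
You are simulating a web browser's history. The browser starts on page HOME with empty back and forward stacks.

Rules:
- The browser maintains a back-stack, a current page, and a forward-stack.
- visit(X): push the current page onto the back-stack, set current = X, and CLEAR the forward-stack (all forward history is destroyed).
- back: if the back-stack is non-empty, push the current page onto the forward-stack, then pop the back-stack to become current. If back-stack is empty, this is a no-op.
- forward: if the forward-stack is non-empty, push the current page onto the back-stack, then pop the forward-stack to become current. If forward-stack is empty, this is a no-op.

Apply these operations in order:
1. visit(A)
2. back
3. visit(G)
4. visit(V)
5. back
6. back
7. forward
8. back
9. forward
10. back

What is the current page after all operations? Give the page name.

After 1 (visit(A)): cur=A back=1 fwd=0
After 2 (back): cur=HOME back=0 fwd=1
After 3 (visit(G)): cur=G back=1 fwd=0
After 4 (visit(V)): cur=V back=2 fwd=0
After 5 (back): cur=G back=1 fwd=1
After 6 (back): cur=HOME back=0 fwd=2
After 7 (forward): cur=G back=1 fwd=1
After 8 (back): cur=HOME back=0 fwd=2
After 9 (forward): cur=G back=1 fwd=1
After 10 (back): cur=HOME back=0 fwd=2

Answer: HOME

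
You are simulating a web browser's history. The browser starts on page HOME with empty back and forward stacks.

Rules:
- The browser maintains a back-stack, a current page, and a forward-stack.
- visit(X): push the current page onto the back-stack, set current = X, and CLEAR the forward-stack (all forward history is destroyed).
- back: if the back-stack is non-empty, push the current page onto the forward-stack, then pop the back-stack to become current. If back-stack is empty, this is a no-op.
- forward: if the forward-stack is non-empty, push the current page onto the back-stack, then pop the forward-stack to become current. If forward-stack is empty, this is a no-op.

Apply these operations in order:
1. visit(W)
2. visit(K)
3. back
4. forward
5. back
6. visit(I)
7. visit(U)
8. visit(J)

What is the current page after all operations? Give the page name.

After 1 (visit(W)): cur=W back=1 fwd=0
After 2 (visit(K)): cur=K back=2 fwd=0
After 3 (back): cur=W back=1 fwd=1
After 4 (forward): cur=K back=2 fwd=0
After 5 (back): cur=W back=1 fwd=1
After 6 (visit(I)): cur=I back=2 fwd=0
After 7 (visit(U)): cur=U back=3 fwd=0
After 8 (visit(J)): cur=J back=4 fwd=0

Answer: J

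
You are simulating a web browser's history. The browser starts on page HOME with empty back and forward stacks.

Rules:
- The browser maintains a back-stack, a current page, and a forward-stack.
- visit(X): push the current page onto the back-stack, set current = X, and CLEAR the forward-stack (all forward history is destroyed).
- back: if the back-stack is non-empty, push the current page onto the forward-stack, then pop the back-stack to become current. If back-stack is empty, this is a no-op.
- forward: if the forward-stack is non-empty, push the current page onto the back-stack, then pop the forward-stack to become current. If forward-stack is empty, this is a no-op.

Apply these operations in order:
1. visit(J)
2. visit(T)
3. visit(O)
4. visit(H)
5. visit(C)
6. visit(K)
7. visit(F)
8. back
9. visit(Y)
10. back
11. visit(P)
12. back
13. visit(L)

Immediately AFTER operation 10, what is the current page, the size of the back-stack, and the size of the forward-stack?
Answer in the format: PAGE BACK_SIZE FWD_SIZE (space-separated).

After 1 (visit(J)): cur=J back=1 fwd=0
After 2 (visit(T)): cur=T back=2 fwd=0
After 3 (visit(O)): cur=O back=3 fwd=0
After 4 (visit(H)): cur=H back=4 fwd=0
After 5 (visit(C)): cur=C back=5 fwd=0
After 6 (visit(K)): cur=K back=6 fwd=0
After 7 (visit(F)): cur=F back=7 fwd=0
After 8 (back): cur=K back=6 fwd=1
After 9 (visit(Y)): cur=Y back=7 fwd=0
After 10 (back): cur=K back=6 fwd=1

K 6 1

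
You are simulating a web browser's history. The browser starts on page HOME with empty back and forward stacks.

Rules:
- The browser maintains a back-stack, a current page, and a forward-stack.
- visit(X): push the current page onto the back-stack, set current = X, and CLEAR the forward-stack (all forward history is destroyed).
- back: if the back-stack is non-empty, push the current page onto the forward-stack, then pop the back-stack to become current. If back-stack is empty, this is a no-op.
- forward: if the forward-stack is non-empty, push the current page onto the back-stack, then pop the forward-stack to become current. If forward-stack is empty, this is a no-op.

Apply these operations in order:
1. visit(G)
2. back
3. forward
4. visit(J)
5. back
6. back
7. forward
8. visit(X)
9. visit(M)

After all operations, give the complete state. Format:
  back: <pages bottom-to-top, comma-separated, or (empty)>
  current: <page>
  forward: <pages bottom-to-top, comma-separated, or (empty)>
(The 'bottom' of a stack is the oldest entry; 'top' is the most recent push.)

Answer: back: HOME,G,X
current: M
forward: (empty)

Derivation:
After 1 (visit(G)): cur=G back=1 fwd=0
After 2 (back): cur=HOME back=0 fwd=1
After 3 (forward): cur=G back=1 fwd=0
After 4 (visit(J)): cur=J back=2 fwd=0
After 5 (back): cur=G back=1 fwd=1
After 6 (back): cur=HOME back=0 fwd=2
After 7 (forward): cur=G back=1 fwd=1
After 8 (visit(X)): cur=X back=2 fwd=0
After 9 (visit(M)): cur=M back=3 fwd=0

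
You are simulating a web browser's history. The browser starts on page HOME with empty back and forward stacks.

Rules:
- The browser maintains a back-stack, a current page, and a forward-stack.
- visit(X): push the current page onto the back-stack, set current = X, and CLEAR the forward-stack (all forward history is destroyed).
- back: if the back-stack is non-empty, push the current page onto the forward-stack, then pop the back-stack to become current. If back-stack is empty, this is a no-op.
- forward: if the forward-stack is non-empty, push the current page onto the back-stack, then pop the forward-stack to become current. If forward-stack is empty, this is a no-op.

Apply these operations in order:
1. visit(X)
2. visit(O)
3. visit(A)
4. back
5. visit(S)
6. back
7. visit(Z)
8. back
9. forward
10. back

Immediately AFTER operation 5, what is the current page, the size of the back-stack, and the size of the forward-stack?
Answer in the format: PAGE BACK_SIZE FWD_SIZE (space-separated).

After 1 (visit(X)): cur=X back=1 fwd=0
After 2 (visit(O)): cur=O back=2 fwd=0
After 3 (visit(A)): cur=A back=3 fwd=0
After 4 (back): cur=O back=2 fwd=1
After 5 (visit(S)): cur=S back=3 fwd=0

S 3 0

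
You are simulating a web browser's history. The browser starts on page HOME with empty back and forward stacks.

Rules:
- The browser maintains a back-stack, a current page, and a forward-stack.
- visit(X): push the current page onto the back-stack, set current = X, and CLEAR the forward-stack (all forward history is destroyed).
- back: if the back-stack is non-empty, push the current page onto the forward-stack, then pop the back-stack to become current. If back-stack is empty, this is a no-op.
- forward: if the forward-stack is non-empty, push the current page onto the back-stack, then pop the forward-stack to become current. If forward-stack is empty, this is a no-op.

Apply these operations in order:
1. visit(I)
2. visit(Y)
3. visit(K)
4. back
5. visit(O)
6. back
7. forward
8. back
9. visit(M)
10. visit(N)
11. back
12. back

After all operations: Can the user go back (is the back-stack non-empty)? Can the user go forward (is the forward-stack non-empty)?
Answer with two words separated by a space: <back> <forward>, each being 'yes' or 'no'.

After 1 (visit(I)): cur=I back=1 fwd=0
After 2 (visit(Y)): cur=Y back=2 fwd=0
After 3 (visit(K)): cur=K back=3 fwd=0
After 4 (back): cur=Y back=2 fwd=1
After 5 (visit(O)): cur=O back=3 fwd=0
After 6 (back): cur=Y back=2 fwd=1
After 7 (forward): cur=O back=3 fwd=0
After 8 (back): cur=Y back=2 fwd=1
After 9 (visit(M)): cur=M back=3 fwd=0
After 10 (visit(N)): cur=N back=4 fwd=0
After 11 (back): cur=M back=3 fwd=1
After 12 (back): cur=Y back=2 fwd=2

Answer: yes yes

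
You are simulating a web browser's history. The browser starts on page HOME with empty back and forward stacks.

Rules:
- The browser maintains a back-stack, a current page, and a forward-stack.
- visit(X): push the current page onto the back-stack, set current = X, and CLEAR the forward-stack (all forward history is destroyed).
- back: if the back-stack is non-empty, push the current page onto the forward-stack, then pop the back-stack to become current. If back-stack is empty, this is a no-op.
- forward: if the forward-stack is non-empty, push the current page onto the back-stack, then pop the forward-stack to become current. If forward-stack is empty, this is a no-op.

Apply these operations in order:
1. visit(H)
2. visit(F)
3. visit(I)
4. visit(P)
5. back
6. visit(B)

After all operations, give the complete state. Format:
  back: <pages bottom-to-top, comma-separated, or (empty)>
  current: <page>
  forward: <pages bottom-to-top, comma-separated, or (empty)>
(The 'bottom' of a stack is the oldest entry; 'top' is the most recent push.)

After 1 (visit(H)): cur=H back=1 fwd=0
After 2 (visit(F)): cur=F back=2 fwd=0
After 3 (visit(I)): cur=I back=3 fwd=0
After 4 (visit(P)): cur=P back=4 fwd=0
After 5 (back): cur=I back=3 fwd=1
After 6 (visit(B)): cur=B back=4 fwd=0

Answer: back: HOME,H,F,I
current: B
forward: (empty)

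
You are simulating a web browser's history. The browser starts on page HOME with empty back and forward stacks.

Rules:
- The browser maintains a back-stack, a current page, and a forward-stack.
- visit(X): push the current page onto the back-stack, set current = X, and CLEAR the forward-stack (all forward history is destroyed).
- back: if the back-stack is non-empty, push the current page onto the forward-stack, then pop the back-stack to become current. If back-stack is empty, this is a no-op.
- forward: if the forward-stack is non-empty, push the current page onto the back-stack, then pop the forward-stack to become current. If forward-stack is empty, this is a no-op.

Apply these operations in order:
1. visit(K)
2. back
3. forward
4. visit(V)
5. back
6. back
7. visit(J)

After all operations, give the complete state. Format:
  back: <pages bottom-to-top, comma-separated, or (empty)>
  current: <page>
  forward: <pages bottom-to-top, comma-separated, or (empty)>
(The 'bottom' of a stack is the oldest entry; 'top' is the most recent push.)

Answer: back: HOME
current: J
forward: (empty)

Derivation:
After 1 (visit(K)): cur=K back=1 fwd=0
After 2 (back): cur=HOME back=0 fwd=1
After 3 (forward): cur=K back=1 fwd=0
After 4 (visit(V)): cur=V back=2 fwd=0
After 5 (back): cur=K back=1 fwd=1
After 6 (back): cur=HOME back=0 fwd=2
After 7 (visit(J)): cur=J back=1 fwd=0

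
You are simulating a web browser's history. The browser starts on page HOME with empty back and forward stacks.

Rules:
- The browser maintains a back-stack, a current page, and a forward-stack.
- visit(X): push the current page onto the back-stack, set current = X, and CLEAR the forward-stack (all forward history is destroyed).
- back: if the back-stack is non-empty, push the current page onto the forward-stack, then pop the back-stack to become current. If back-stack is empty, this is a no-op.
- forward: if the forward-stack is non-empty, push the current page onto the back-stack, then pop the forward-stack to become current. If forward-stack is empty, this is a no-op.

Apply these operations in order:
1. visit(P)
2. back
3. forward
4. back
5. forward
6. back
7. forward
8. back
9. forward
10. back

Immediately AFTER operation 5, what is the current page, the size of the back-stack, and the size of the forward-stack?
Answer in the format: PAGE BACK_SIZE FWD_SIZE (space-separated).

After 1 (visit(P)): cur=P back=1 fwd=0
After 2 (back): cur=HOME back=0 fwd=1
After 3 (forward): cur=P back=1 fwd=0
After 4 (back): cur=HOME back=0 fwd=1
After 5 (forward): cur=P back=1 fwd=0

P 1 0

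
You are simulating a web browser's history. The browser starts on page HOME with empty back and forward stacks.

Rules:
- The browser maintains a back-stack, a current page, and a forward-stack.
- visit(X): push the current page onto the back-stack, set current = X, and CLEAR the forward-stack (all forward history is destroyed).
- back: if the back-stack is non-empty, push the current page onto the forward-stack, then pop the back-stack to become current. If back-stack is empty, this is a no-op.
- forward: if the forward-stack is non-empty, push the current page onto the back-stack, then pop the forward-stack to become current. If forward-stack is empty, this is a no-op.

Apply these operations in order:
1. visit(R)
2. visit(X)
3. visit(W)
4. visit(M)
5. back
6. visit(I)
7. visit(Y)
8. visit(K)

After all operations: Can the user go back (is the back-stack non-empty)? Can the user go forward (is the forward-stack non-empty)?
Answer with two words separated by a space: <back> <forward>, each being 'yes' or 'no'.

After 1 (visit(R)): cur=R back=1 fwd=0
After 2 (visit(X)): cur=X back=2 fwd=0
After 3 (visit(W)): cur=W back=3 fwd=0
After 4 (visit(M)): cur=M back=4 fwd=0
After 5 (back): cur=W back=3 fwd=1
After 6 (visit(I)): cur=I back=4 fwd=0
After 7 (visit(Y)): cur=Y back=5 fwd=0
After 8 (visit(K)): cur=K back=6 fwd=0

Answer: yes no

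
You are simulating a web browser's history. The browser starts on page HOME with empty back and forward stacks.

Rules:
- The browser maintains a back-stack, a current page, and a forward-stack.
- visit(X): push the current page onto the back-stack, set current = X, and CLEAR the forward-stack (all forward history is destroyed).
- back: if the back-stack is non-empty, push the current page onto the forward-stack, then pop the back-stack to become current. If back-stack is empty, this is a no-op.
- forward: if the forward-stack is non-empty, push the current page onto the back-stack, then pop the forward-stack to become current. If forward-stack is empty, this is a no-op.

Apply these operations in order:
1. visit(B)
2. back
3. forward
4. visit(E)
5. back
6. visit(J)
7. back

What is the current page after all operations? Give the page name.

After 1 (visit(B)): cur=B back=1 fwd=0
After 2 (back): cur=HOME back=0 fwd=1
After 3 (forward): cur=B back=1 fwd=0
After 4 (visit(E)): cur=E back=2 fwd=0
After 5 (back): cur=B back=1 fwd=1
After 6 (visit(J)): cur=J back=2 fwd=0
After 7 (back): cur=B back=1 fwd=1

Answer: B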